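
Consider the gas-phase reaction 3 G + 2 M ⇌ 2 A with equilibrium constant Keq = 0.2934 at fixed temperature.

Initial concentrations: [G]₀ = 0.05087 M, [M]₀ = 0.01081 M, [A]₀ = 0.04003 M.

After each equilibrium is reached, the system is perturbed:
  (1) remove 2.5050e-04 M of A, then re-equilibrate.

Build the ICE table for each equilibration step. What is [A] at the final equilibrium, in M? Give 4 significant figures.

[A]_eq = 9.6840e-04 M

Q₀ = 1.0417e+05 vs Keq = 0.2934 ⇒ Q>K, reverse
Step 1:
                   G          M          A
  I          0.05087    0.01081    0.04003
  C          0.05858    0.03905   -0.03905
  E           0.1094    0.04986 9.7794e-04
  solve Keq expr → x = -0.01953; check Q = 0.2934
Then remove 2.5050e-04 M of A.
Step 2:
                   G          M          A
  I           0.1094    0.04986 7.2744e-04
  C       -3.6144e-04 -2.4096e-04 2.4096e-04
  E           0.1091    0.04962 9.6840e-04
  solve Keq expr → x = 1.2048e-04; check Q = 0.2934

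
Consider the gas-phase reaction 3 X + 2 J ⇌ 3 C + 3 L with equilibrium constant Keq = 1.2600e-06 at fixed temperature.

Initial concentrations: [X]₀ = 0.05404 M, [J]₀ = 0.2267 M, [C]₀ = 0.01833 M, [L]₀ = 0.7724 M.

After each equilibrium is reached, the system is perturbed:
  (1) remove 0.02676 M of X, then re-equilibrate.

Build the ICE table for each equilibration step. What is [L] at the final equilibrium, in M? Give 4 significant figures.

Q₀ = 0.3499 vs Keq = 1.2600e-06 ⇒ Q>K, reverse
Step 1:
                    X           J           C           L
  I           0.05404      0.2267     0.01833      0.7724
  C           0.01793     0.01196    -0.01793    -0.01793
  E           0.07197      0.2387  3.9643e-04      0.7545
  solve Keq expr → x = -0.005978; check Q = 1.2600e-06
Then remove 0.02676 M of X.
Step 2:
                    X           J           C           L
  I           0.04521      0.2387  3.9643e-04      0.7545
  C        1.4647e-04  9.7648e-05 -1.4647e-04 -1.4647e-04
  E           0.04536      0.2388  2.4996e-04      0.7543
  solve Keq expr → x = -4.8824e-05; check Q = 1.2600e-06

[L]_eq = 0.7543 M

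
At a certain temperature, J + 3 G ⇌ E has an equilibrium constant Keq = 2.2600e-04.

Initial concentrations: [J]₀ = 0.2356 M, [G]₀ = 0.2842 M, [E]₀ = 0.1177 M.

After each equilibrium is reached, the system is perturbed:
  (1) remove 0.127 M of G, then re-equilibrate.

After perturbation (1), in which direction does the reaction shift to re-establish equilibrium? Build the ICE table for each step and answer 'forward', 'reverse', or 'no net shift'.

Q₀ = 21.76 vs Keq = 2.2600e-04 ⇒ Q>K, reverse
Step 1:
                   J          G          E
  I           0.2356     0.2842     0.1177
  C           0.1177      0.353    -0.1177
  E           0.3533     0.6372 2.0660e-05
  solve Keq expr → x = -0.1177; check Q = 2.2600e-04
Then remove 0.127 M of G.
Step 2:
                   J          G          E
  I           0.3533     0.5102 2.0660e-05
  C       1.0052e-05 3.0156e-05 -1.0052e-05
  E           0.3533     0.5103 1.0608e-05
  solve Keq expr → x = -1.0052e-05; check Q = 2.2600e-04

Direction: reverse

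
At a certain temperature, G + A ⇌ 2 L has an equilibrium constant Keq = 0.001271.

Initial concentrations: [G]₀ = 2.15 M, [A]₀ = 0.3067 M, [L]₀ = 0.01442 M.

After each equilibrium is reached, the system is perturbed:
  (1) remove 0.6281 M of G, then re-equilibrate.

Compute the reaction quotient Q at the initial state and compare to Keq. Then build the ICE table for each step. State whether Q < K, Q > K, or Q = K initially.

Q₀ = 3.1534e-04; Q < K (proceeds forward)

Q₀ = 3.1534e-04 vs Keq = 0.001271 ⇒ Q<K, forward
Step 1:
                  G         A         L
  I            2.15    0.3067   0.01442
  C       -0.007074 -0.007074   0.01415
  E           2.143    0.2996   0.02857
  solve Keq expr → x = 0.007074; check Q = 0.001271
Then remove 0.6281 M of G.
Step 2:
                  G         A         L
  I           1.515    0.2996   0.02857
  C        0.002221  0.002221 -0.004442
  E           1.517    0.3018   0.02412
  solve Keq expr → x = -0.002221; check Q = 0.001271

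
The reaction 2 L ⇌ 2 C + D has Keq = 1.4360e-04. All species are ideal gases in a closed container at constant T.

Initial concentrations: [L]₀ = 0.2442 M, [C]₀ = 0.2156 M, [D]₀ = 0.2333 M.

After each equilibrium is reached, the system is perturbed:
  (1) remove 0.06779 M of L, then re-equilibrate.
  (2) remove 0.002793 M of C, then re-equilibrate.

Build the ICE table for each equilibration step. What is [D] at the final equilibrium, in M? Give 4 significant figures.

Q₀ = 0.1819 vs Keq = 1.4360e-04 ⇒ Q>K, reverse
Step 1:
                   L          C          D
  init        0.2442     0.2156     0.2333
  Δ            0.201     -0.201    -0.1005
  eq          0.4452    0.01464     0.1328
  solve Keq expr → x = -0.1005; check Q = 1.4360e-04
Then remove 0.06779 M of L.
Step 2:
                   L          C          D
  init        0.3774    0.01464     0.1328
  Δ          0.00211   -0.00211  -0.001055
  eq          0.3795    0.01253     0.1318
  solve Keq expr → x = -0.001055; check Q = 1.4360e-04
Then remove 0.002793 M of C.
Step 3:
                   L          C          D
  init        0.3795   0.009735     0.1318
  Δ        -0.002644   0.002644   0.001322
  eq          0.3768    0.01238     0.1331
  solve Keq expr → x = 0.001322; check Q = 1.4360e-04

[D]_eq = 0.1331 M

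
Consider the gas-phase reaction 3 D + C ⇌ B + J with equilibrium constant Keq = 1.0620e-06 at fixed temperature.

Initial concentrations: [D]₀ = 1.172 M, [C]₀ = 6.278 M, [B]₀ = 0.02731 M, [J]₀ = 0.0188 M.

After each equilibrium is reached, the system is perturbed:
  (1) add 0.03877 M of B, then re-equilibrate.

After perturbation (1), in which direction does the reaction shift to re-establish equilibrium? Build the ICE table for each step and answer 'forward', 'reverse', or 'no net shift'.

Direction: reverse

Q₀ = 5.0801e-05 vs Keq = 1.0620e-06 ⇒ Q>K, reverse
Step 1:
                    D           C           B           J
  Initial       1.172       6.278     0.02731      0.0188
  Change      0.05263     0.01754    -0.01754    -0.01754
  Equil         1.225       6.296    0.009767    0.001257
  solve Keq expr → x = -0.01754; check Q = 1.0620e-06
Then add 0.03877 M of B.
Step 2:
                    D           C           B           J
  Initial       1.225       6.296     0.04854    0.001257
  Change     0.002991  9.9696e-04 -9.9696e-04 -9.9696e-04
  Equil         1.228       6.297     0.04754  2.6023e-04
  solve Keq expr → x = -9.9696e-04; check Q = 1.0620e-06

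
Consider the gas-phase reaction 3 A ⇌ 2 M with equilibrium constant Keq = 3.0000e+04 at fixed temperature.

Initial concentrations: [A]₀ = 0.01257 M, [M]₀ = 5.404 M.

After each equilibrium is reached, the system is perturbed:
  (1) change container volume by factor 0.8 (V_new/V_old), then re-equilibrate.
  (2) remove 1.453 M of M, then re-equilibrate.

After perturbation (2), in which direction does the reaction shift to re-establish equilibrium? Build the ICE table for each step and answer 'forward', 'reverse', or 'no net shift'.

Direction: forward

Q₀ = 1.4704e+07 vs Keq = 3.0000e+04 ⇒ Q>K, reverse
Step 1:
                   A          M
  Initial    0.01257      5.404
  Change     0.08584   -0.05722
  Equil      0.09841      5.347
  solve Keq expr → x = -0.02861; check Q = 3.0000e+04
Then change container volume by factor 0.8 (V_new/V_old).
Step 2:
                   A          M
  Initial      0.123      6.683
  Change   -0.008751   0.005834
  Equil       0.1143      6.689
  solve Keq expr → x = 0.002917; check Q = 3.0000e+04
Then remove 1.453 M of M.
Step 3:
                   A          M
  Initial     0.1143      5.236
  Change    -0.01707    0.01138
  Equil      0.09719      5.248
  solve Keq expr → x = 0.00569; check Q = 3.0000e+04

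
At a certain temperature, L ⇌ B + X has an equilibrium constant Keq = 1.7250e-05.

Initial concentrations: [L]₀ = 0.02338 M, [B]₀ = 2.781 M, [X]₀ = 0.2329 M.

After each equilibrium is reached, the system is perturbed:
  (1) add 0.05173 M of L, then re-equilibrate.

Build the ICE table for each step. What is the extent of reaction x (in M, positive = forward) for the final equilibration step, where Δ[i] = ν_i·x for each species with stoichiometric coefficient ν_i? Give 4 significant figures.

x = 3.5020e-07 M

Q₀ = 27.7 vs Keq = 1.7250e-05 ⇒ Q>K, reverse
Step 1:
                   L          B          X
  init       0.02338      2.781     0.2329
  Δ           0.2329    -0.2329    -0.2329
  eq          0.2563      2.548 1.7349e-06
  solve Keq expr → x = -0.2329; check Q = 1.7250e-05
Then add 0.05173 M of L.
Step 2:
                   L          B          X
  init         0.308      2.548 1.7349e-06
  Δ       -3.5020e-07 3.5020e-07 3.5020e-07
  eq           0.308      2.548 2.0851e-06
  solve Keq expr → x = 3.5020e-07; check Q = 1.7250e-05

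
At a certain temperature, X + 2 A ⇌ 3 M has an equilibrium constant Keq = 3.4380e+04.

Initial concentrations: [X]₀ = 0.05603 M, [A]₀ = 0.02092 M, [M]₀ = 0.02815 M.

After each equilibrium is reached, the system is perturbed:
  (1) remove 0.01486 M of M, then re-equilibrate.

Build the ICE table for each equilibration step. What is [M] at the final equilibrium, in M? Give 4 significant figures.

Q₀ = 0.9097 vs Keq = 3.4380e+04 ⇒ Q<K, forward
Step 1:
                   X          A          M
  Initial    0.05603    0.02092    0.02815
  Change    -0.01028   -0.02056    0.03084
  Equil      0.04575 3.6124e-04    0.05899
  solve Keq expr → x = 0.01028; check Q = 3.4380e+04
Then remove 0.01486 M of M.
Step 2:
                   X          A          M
  Initial    0.04575 3.6124e-04    0.04413
  Change  -6.2921e-05 -1.2584e-04 1.8876e-04
  Equil      0.04569 2.3540e-04    0.04432
  solve Keq expr → x = 6.2921e-05; check Q = 3.4380e+04

[M]_eq = 0.04432 M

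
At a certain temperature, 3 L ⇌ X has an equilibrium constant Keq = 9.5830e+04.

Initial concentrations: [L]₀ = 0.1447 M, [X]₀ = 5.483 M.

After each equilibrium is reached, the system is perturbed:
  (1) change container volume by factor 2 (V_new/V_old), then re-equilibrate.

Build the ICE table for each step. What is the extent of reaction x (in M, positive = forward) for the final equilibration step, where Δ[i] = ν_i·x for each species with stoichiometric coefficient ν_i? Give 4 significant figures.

x = -0.003776 M

Q₀ = 1810 vs Keq = 9.5830e+04 ⇒ Q<K, forward
Step 1:
                    L           X
  I            0.1447       5.483
  C           -0.1061     0.03536
  E           0.03862       5.518
  solve Keq expr → x = 0.03536; check Q = 9.5830e+04
Then change container volume by factor 2 (V_new/V_old).
Step 2:
                    L           X
  I           0.01931       2.759
  C           0.01133   -0.003776
  E           0.03064       2.755
  solve Keq expr → x = -0.003776; check Q = 9.5830e+04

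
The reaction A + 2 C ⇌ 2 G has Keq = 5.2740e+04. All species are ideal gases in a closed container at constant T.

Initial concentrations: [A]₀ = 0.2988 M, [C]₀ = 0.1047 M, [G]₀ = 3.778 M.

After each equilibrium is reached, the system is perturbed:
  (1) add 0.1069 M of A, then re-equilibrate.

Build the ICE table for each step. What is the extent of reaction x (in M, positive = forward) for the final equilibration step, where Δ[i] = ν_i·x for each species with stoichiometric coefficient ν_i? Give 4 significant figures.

Q₀ = 4358 vs Keq = 5.2740e+04 ⇒ Q<K, forward
Step 1:
                  A         C         G
  init       0.2988    0.1047     3.778
  Δ          -0.036    -0.072     0.072
  eq         0.2628    0.0327      3.85
  solve Keq expr → x = 0.036; check Q = 5.2740e+04
Then add 0.1069 M of A.
Step 2:
                  A         C         G
  init       0.3697    0.0327      3.85
  Δ         -0.0025 -0.005001  0.005001
  eq         0.3672    0.0277     3.855
  solve Keq expr → x = 0.0025; check Q = 5.2740e+04

x = 0.0025 M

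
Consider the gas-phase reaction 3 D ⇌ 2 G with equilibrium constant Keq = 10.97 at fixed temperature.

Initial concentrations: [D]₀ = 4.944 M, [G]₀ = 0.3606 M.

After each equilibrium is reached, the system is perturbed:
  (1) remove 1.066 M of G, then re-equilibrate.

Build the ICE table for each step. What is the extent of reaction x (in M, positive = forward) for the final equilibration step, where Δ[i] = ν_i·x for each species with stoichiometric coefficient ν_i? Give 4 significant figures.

x = 0.06811 M

Q₀ = 0.001076 vs Keq = 10.97 ⇒ Q<K, forward
Step 1:
                    D           G
  I             4.944      0.3606
  C            -4.002       2.668
  E            0.9421       3.029
  solve Keq expr → x = 1.334; check Q = 10.97
Then remove 1.066 M of G.
Step 2:
                    D           G
  I            0.9421       1.963
  C           -0.2043      0.1362
  E            0.7377       2.099
  solve Keq expr → x = 0.06811; check Q = 10.97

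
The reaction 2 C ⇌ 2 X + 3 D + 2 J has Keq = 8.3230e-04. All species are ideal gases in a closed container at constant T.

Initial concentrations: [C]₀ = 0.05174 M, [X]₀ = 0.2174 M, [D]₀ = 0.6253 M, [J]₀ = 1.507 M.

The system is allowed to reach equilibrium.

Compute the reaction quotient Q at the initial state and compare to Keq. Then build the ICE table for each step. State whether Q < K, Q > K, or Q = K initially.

Q₀ = 9.803 vs Keq = 8.3230e-04 ⇒ Q>K, reverse
Step 1:
                    C           X           D           J
  init        0.05174      0.2174      0.6253       1.507
  Δ            0.1906     -0.1906     -0.2858     -0.1906
  eq           0.2423     0.02685      0.3395       1.316
  solve Keq expr → x = -0.09528; check Q = 8.3230e-04

Q₀ = 9.803; Q > K (proceeds reverse)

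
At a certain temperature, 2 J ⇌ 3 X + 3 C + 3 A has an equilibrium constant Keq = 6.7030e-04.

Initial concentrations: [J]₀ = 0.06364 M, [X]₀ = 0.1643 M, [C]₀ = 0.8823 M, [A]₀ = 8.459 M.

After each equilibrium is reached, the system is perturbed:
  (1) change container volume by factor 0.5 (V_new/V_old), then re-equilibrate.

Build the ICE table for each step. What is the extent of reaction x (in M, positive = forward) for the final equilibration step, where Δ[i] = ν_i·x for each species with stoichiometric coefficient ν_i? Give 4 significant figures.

x = -0.002387 M

Q₀ = 455.3 vs Keq = 6.7030e-04 ⇒ Q>K, reverse
Step 1:
                    J           X           C           A
  Initial     0.06364      0.1643      0.8823       8.459
  Change       0.1065     -0.1598     -0.1598     -0.1598
  Equil        0.1702    0.004482      0.7225       8.299
  solve Keq expr → x = -0.05327; check Q = 6.7030e-04
Then change container volume by factor 0.5 (V_new/V_old).
Step 2:
                    J           X           C           A
  Initial      0.3404    0.008965       1.445        16.6
  Change     0.004773    -0.00716    -0.00716    -0.00716
  Equil        0.3451    0.001805       1.438       16.59
  solve Keq expr → x = -0.002387; check Q = 6.7030e-04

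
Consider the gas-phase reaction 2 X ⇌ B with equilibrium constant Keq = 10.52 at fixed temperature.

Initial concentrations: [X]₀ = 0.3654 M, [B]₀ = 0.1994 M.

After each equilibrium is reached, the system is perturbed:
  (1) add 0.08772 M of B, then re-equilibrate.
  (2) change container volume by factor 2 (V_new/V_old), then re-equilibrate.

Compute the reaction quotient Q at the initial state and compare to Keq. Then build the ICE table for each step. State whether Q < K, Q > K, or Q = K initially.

Q₀ = 1.493; Q < K (proceeds forward)

Q₀ = 1.493 vs Keq = 10.52 ⇒ Q<K, forward
Step 1:
                    X           B
  I            0.3654      0.1994
  C           -0.1971     0.09855
  E            0.1683       0.298
  solve Keq expr → x = 0.09855; check Q = 10.52
Then add 0.08772 M of B.
Step 2:
                    X           B
  I            0.1683      0.3857
  C            0.0206     -0.0103
  E            0.1889      0.3754
  solve Keq expr → x = -0.0103; check Q = 10.52
Then change container volume by factor 2 (V_new/V_old).
Step 3:
                    X           B
  I           0.09445      0.1877
  C            0.0331    -0.01655
  E            0.1275      0.1711
  solve Keq expr → x = -0.01655; check Q = 10.52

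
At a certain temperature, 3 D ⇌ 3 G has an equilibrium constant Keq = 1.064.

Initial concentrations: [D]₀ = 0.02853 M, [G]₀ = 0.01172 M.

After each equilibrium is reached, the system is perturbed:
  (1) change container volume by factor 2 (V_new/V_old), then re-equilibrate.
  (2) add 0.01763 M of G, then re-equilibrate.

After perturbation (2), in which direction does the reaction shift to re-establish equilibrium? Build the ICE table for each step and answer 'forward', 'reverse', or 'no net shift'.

Q₀ = 0.06932 vs Keq = 1.064 ⇒ Q<K, forward
Step 1:
                   D          G
  Initial    0.02853    0.01172
  Change   -0.008613   0.008613
  Equil      0.01992    0.02033
  solve Keq expr → x = 0.002871; check Q = 1.064
Then change container volume by factor 2 (V_new/V_old).
Step 2:
                   D          G
  Initial   0.009958    0.01017
  Change           0          0
  Equil     0.009958    0.01017
  solve Keq expr → x = 0; check Q = 1.064
Then add 0.01763 M of G.
Step 3:
                   D          G
  Initial   0.009958     0.0278
  Change    0.008724  -0.008724
  Equil      0.01868    0.01907
  solve Keq expr → x = -0.002908; check Q = 1.064

Direction: reverse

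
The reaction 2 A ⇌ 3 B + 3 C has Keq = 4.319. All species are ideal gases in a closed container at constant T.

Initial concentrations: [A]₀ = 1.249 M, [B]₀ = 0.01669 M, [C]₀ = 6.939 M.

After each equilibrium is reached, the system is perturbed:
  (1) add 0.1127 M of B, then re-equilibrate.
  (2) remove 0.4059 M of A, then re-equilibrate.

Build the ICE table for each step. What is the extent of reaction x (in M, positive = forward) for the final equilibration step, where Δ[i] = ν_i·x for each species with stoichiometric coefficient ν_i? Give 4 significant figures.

Q₀ = 9.9571e-04 vs Keq = 4.319 ⇒ Q<K, forward
Step 1:
                    A           B           C
  init          1.249     0.01669       6.939
  Δ           -0.1502      0.2254      0.2254
  eq            1.099       0.242       7.164
  solve Keq expr → x = 0.07512; check Q = 4.319
Then add 0.1127 M of B.
Step 2:
                    A           B           C
  init          1.099      0.3547       7.164
  Δ           0.06634    -0.09951    -0.09951
  eq            1.165      0.2552       7.065
  solve Keq expr → x = -0.03317; check Q = 4.319
Then remove 0.4059 M of A.
Step 3:
                    A           B           C
  init         0.7592      0.2552       7.065
  Δ           0.03708    -0.05563    -0.05563
  eq           0.7963      0.1996       7.009
  solve Keq expr → x = -0.01854; check Q = 4.319

x = -0.01854 M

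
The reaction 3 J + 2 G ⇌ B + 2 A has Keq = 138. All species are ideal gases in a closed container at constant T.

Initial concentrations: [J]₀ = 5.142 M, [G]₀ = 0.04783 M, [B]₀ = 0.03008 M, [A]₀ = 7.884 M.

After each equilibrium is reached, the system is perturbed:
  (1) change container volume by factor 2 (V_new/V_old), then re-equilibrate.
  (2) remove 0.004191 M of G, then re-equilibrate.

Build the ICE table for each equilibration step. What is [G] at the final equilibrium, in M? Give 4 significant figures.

Q₀ = 6.011 vs Keq = 138 ⇒ Q<K, forward
Step 1:
                  J         G         B         A
  init        5.142   0.04783   0.03008     7.884
  Δ        -0.05253  -0.03502   0.01751   0.03502
  eq          5.089   0.01281   0.04759     7.919
  solve Keq expr → x = 0.01751; check Q = 138
Then change container volume by factor 2 (V_new/V_old).
Step 2:
                  J         G         B         A
  init        2.545  0.006404    0.0238      3.96
  Δ        0.008336  0.005557 -0.002779 -0.005557
  eq          2.553   0.01196   0.02102     3.954
  solve Keq expr → x = -0.002779; check Q = 138
Then remove 0.004191 M of G.
Step 3:
                  J         G         B         A
  init        2.553   0.00777   0.02102     3.954
  Δ        0.005427  0.003618 -0.001809 -0.003618
  eq          2.558   0.01139   0.01921      3.95
  solve Keq expr → x = -0.001809; check Q = 138

[G]_eq = 0.01139 M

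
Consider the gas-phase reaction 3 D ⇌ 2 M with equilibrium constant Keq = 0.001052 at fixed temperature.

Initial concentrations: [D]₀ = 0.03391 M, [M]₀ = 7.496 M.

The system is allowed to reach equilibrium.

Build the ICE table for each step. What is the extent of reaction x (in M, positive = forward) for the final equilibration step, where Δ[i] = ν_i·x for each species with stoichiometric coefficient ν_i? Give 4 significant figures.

Q₀ = 1.4410e+06 vs Keq = 0.001052 ⇒ Q>K, reverse
Step 1:
                   D          M
  I          0.03391      7.496
  C            9.754     -6.503
  E            9.788     0.9932
  solve Keq expr → x = -3.251; check Q = 0.001052

x = -3.251 M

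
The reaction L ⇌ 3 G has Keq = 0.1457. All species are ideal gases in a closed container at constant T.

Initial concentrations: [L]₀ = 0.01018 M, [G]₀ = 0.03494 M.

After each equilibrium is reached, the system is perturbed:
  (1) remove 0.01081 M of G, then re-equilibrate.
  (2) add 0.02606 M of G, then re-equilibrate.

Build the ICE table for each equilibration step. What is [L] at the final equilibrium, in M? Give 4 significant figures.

Q₀ = 0.00419 vs Keq = 0.1457 ⇒ Q<K, forward
Step 1:
                  L         G
  init      0.01018   0.03494
  Δ       -0.008634    0.0259
  eq       0.001546   0.06084
  solve Keq expr → x = 0.008634; check Q = 0.1457
Then remove 0.01081 M of G.
Step 2:
                  L         G
  init     0.001546   0.05003
  Δ       -5.9149e-04  0.001774
  eq      9.5434e-04   0.05181
  solve Keq expr → x = 5.9149e-04; check Q = 0.1457
Then add 0.02606 M of G.
Step 3:
                  L         G
  init    9.5434e-04   0.07787
  Δ        0.001693 -0.005078
  eq       0.002647   0.07279
  solve Keq expr → x = -0.001693; check Q = 0.1457

[L]_eq = 0.002647 M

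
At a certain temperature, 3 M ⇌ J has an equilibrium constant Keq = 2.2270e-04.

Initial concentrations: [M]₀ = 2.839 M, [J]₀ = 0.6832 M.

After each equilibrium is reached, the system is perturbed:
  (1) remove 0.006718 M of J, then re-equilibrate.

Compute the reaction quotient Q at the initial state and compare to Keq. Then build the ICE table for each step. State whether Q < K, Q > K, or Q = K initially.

Q₀ = 0.02986 vs Keq = 2.2270e-04 ⇒ Q>K, reverse
Step 1:
                   M          J
  init         2.839     0.6832
  Δ            1.975    -0.6584
  eq           4.814    0.02485
  solve Keq expr → x = -0.6584; check Q = 2.2270e-04
Then remove 0.006718 M of J.
Step 2:
                   M          J
  init         4.814    0.01813
  Δ         -0.01926   0.006421
  eq           4.795    0.02455
  solve Keq expr → x = 0.006421; check Q = 2.2270e-04

Q₀ = 0.02986; Q > K (proceeds reverse)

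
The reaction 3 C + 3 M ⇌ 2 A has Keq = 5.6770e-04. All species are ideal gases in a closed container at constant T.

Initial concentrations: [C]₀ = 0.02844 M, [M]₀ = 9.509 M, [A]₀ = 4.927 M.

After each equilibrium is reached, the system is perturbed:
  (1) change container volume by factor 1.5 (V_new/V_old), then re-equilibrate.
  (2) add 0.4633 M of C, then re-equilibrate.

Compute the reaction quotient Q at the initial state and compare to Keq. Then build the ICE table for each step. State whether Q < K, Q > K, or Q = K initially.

Q₀ = 1227; Q > K (proceeds reverse)

Q₀ = 1227 vs Keq = 5.6770e-04 ⇒ Q>K, reverse
Step 1:
                    C           M           A
  Initial     0.02844       9.509       4.927
  Change        2.287       2.287      -1.525
  Equil         2.316        11.8       3.402
  solve Keq expr → x = -0.7625; check Q = 5.6770e-04
Then change container volume by factor 1.5 (V_new/V_old).
Step 2:
                    C           M           A
  Initial       1.544       7.864       2.268
  Change       0.6115      0.6115     -0.4076
  Equil         2.155       8.476        1.86
  solve Keq expr → x = -0.2038; check Q = 5.6770e-04
Then add 0.4633 M of C.
Step 3:
                    C           M           A
  Initial       2.619       8.476        1.86
  Change      -0.2595     -0.2595       0.173
  Equil         2.359       8.216       2.033
  solve Keq expr → x = 0.08649; check Q = 5.6770e-04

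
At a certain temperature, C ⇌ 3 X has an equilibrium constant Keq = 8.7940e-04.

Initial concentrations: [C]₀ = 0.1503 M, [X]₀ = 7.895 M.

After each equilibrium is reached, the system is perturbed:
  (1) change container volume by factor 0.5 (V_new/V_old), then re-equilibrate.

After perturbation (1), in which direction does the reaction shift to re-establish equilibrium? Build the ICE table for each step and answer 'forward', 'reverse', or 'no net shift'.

Q₀ = 3274 vs Keq = 8.7940e-04 ⇒ Q>K, reverse
Step 1:
                  C         X
  Initial    0.1503     7.895
  Change      2.587    -7.761
  Equil       2.737     0.134
  solve Keq expr → x = -2.587; check Q = 8.7940e-04
Then change container volume by factor 0.5 (V_new/V_old).
Step 2:
                  C         X
  Initial     5.475     0.268
  Change    0.03295  -0.09885
  Equil       5.508    0.1692
  solve Keq expr → x = -0.03295; check Q = 8.7940e-04

Direction: reverse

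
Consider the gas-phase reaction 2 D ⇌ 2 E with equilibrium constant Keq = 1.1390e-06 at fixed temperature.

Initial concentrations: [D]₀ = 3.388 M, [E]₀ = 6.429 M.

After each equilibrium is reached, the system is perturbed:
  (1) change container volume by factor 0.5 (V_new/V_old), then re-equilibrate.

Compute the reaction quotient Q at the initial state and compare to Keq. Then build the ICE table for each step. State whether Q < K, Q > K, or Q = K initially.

Q₀ = 3.601 vs Keq = 1.1390e-06 ⇒ Q>K, reverse
Step 1:
                  D         E
  Initial     3.388     6.429
  Change      6.419    -6.419
  Equil       9.807   0.01047
  solve Keq expr → x = -3.209; check Q = 1.1390e-06
Then change container volume by factor 0.5 (V_new/V_old).
Step 2:
                  D         E
  Initial     19.61   0.02093
  Change          0         0
  Equil       19.61   0.02093
  solve Keq expr → x = 0; check Q = 1.1390e-06

Q₀ = 3.601; Q > K (proceeds reverse)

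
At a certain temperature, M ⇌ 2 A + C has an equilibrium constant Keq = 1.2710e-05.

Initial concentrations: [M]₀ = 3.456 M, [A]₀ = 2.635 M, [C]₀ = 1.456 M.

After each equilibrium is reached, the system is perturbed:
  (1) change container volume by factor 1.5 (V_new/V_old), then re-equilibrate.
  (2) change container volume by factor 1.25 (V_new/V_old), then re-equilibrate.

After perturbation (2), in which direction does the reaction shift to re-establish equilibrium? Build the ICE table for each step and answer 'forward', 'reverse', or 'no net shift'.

Direction: forward

Q₀ = 2.925 vs Keq = 1.2710e-05 ⇒ Q>K, reverse
Step 1:
                    M           A           C
  init          3.456       2.635       1.456
  Δ             1.307      -2.615      -1.307
  eq            4.763     0.02019      0.1486
  solve Keq expr → x = -1.307; check Q = 1.2710e-05
Then change container volume by factor 1.5 (V_new/V_old).
Step 2:
                    M           A           C
  init          3.176     0.01346     0.09906
  Δ           -0.0032      0.0064      0.0032
  eq            3.172     0.01986      0.1023
  solve Keq expr → x = 0.0032; check Q = 1.2710e-05
Then change container volume by factor 1.25 (V_new/V_old).
Step 3:
                    M           A           C
  init          2.538     0.01589     0.08181
  Δ          -0.00187    0.003741     0.00187
  eq            2.536     0.01963     0.08368
  solve Keq expr → x = 0.00187; check Q = 1.2710e-05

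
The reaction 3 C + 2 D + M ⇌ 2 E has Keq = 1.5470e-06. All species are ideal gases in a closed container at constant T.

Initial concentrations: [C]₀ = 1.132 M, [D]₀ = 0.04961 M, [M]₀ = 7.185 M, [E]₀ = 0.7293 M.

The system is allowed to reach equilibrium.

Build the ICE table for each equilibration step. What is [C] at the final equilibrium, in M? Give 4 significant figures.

[C]_eq = 2.213 M

Q₀ = 20.74 vs Keq = 1.5470e-06 ⇒ Q>K, reverse
Step 1:
                  C         D         M         E
  Initial     1.132   0.04961     7.185    0.7293
  Change      1.081    0.7206    0.3603   -0.7206
  Equil       2.213    0.7702     7.545  0.008663
  solve Keq expr → x = -0.3603; check Q = 1.5470e-06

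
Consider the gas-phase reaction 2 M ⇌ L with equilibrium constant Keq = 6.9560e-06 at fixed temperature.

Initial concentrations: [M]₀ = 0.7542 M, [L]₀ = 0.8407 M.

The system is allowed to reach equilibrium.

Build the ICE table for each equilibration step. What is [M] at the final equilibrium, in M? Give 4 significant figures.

Q₀ = 1.478 vs Keq = 6.9560e-06 ⇒ Q>K, reverse
Step 1:
                  M         L
  Initial    0.7542    0.8407
  Change      1.681   -0.8407
  Equil       2.436 4.1261e-05
  solve Keq expr → x = -0.8407; check Q = 6.9560e-06

[M]_eq = 2.436 M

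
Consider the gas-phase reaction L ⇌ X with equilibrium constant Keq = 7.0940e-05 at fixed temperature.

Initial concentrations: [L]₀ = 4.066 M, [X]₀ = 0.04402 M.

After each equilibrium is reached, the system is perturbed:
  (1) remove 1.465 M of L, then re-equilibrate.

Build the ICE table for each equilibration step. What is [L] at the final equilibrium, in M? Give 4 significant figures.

Q₀ = 0.01083 vs Keq = 7.0940e-05 ⇒ Q>K, reverse
Step 1:
                   L          X
  init         4.066    0.04402
  Δ          0.04373   -0.04373
  eq            4.11 2.9154e-04
  solve Keq expr → x = -0.04373; check Q = 7.0940e-05
Then remove 1.465 M of L.
Step 2:
                   L          X
  init         2.645 2.9154e-04
  Δ       1.0392e-04 -1.0392e-04
  eq           2.645 1.8762e-04
  solve Keq expr → x = -1.0392e-04; check Q = 7.0940e-05

[L]_eq = 2.645 M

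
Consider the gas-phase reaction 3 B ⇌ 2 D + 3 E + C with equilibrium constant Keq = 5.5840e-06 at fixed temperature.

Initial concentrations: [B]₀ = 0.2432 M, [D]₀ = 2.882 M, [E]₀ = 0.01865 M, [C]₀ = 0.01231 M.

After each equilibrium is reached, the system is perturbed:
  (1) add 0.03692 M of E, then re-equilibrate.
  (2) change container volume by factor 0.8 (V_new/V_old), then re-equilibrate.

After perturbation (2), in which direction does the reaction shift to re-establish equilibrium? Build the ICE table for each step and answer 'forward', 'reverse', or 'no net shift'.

Q₀ = 4.6110e-05 vs Keq = 5.5840e-06 ⇒ Q>K, reverse
Step 1:
                    B           D           E           C
  init         0.2432       2.882     0.01865     0.01231
  Δ          0.008257   -0.005505   -0.008257   -0.002752
  eq           0.2515       2.876     0.01039    0.009558
  solve Keq expr → x = -0.002752; check Q = 5.5840e-06
Then add 0.03692 M of E.
Step 2:
                    B           D           E           C
  init         0.2515       2.876     0.04731    0.009558
  Δ           0.02486    -0.01657    -0.02486   -0.008286
  eq           0.2763        2.86     0.02246    0.001272
  solve Keq expr → x = -0.008286; check Q = 5.5840e-06
Then change container volume by factor 0.8 (V_new/V_old).
Step 3:
                    B           D           E           C
  init         0.3454       3.575     0.02807     0.00159
  Δ          0.001757   -0.001172   -0.001757 -5.8581e-04
  eq           0.3472       3.574     0.02631    0.001004
  solve Keq expr → x = -5.8581e-04; check Q = 5.5840e-06

Direction: reverse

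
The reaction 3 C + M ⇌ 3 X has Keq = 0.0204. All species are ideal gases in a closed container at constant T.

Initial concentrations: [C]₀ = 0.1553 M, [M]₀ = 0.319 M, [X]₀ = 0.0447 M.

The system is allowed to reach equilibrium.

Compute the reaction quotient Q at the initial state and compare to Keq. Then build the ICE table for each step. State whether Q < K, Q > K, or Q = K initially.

Q₀ = 0.07475 vs Keq = 0.0204 ⇒ Q>K, reverse
Step 1:
                   C          M          X
  init        0.1553      0.319     0.0447
  Δ          0.01311   0.004371   -0.01311
  eq          0.1684     0.3234    0.03159
  solve Keq expr → x = -0.004371; check Q = 0.0204

Q₀ = 0.07475; Q > K (proceeds reverse)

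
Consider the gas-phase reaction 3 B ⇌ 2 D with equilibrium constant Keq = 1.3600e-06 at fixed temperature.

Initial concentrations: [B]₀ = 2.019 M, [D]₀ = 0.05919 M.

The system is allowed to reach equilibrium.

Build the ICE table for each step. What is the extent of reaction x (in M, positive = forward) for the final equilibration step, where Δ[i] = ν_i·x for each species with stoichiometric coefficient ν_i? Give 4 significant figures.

Q₀ = 4.2568e-04 vs Keq = 1.3600e-06 ⇒ Q>K, reverse
Step 1:
                  B         D
  init        2.019   0.05919
  Δ         0.08345  -0.05563
  eq          2.102  0.003555
  solve Keq expr → x = -0.02782; check Q = 1.3600e-06

x = -0.02782 M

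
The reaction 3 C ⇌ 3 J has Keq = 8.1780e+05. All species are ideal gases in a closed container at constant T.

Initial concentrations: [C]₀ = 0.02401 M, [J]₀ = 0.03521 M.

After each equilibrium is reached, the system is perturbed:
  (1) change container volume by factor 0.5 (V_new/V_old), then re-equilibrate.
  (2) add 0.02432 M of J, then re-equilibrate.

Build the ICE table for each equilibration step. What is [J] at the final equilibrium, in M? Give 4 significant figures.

Q₀ = 3.154 vs Keq = 8.1780e+05 ⇒ Q<K, forward
Step 1:
                    C           J
  init        0.02401     0.03521
  Δ          -0.02338     0.02338
  eq       6.2657e-04     0.05859
  solve Keq expr → x = 0.007794; check Q = 8.1780e+05
Then change container volume by factor 0.5 (V_new/V_old).
Step 2:
                    C           J
  init       0.001253      0.1172
  Δ                 0           0
  eq         0.001253      0.1172
  solve Keq expr → x = 0; check Q = 8.1780e+05
Then add 0.02432 M of J.
Step 3:
                    C           J
  init       0.001253      0.1415
  Δ        2.5731e-04 -2.5731e-04
  eq          0.00151      0.1412
  solve Keq expr → x = -8.5771e-05; check Q = 8.1780e+05

[J]_eq = 0.1412 M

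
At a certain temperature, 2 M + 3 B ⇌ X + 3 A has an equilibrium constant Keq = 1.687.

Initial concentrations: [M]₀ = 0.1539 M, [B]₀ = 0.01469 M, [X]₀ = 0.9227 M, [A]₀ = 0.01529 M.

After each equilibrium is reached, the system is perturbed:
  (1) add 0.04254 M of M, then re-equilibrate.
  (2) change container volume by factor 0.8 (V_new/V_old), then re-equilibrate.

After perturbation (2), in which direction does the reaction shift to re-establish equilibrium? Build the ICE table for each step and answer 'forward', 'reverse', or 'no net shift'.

Q₀ = 43.93 vs Keq = 1.687 ⇒ Q>K, reverse
Step 1:
                  M         B         X         A
  Initial    0.1539   0.01469    0.9227   0.01529
  Change   0.004914  0.007372 -0.002457 -0.007372
  Equil      0.1588   0.02206    0.9202  0.007918
  solve Keq expr → x = -0.002457; check Q = 1.687
Then add 0.04254 M of M.
Step 2:
                  M         B         X         A
  Initial    0.2014   0.02206    0.9202  0.007918
  Change  -6.2793e-04 -9.4190e-04 3.1397e-04 9.4190e-04
  Equil      0.2007   0.02112    0.9206   0.00886
  solve Keq expr → x = 3.1397e-04; check Q = 1.687
Then change container volume by factor 0.8 (V_new/V_old).
Step 3:
                  M         B         X         A
  Initial    0.2509    0.0264     1.151   0.01108
  Change  -3.8687e-04 -5.8031e-04 1.9344e-04 5.8031e-04
  Equil      0.2505   0.02582     1.151   0.01166
  solve Keq expr → x = 1.9344e-04; check Q = 1.687

Direction: forward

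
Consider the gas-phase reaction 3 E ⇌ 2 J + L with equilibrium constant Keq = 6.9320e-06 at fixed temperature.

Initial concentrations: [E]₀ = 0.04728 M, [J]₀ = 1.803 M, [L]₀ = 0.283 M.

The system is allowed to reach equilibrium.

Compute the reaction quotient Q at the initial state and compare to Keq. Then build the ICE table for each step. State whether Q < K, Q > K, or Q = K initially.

Q₀ = 8705; Q > K (proceeds reverse)

Q₀ = 8705 vs Keq = 6.9320e-06 ⇒ Q>K, reverse
Step 1:
                    E           J           L
  Initial     0.04728       1.803       0.283
  Change        0.849      -0.566      -0.283
  Equil        0.8963       1.237  3.2616e-06
  solve Keq expr → x = -0.283; check Q = 6.9320e-06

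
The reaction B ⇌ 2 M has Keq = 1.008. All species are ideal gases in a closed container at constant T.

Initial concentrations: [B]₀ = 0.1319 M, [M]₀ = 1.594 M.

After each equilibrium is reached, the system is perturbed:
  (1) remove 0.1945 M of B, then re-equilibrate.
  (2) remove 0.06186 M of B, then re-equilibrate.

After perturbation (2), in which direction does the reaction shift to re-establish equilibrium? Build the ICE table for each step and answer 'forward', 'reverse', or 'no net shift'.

Q₀ = 19.26 vs Keq = 1.008 ⇒ Q>K, reverse
Step 1:
                  B         M
  init       0.1319     1.594
  Δ           0.423   -0.8461
  eq         0.5549    0.7479
  solve Keq expr → x = -0.423; check Q = 1.008
Then remove 0.1945 M of B.
Step 2:
                  B         M
  init       0.3604    0.7479
  Δ         0.05169   -0.1034
  eq         0.4121    0.6445
  solve Keq expr → x = -0.05169; check Q = 1.008
Then remove 0.06186 M of B.
Step 3:
                  B         M
  init       0.3503    0.6445
  Δ         0.01774  -0.03548
  eq          0.368    0.6091
  solve Keq expr → x = -0.01774; check Q = 1.008

Direction: reverse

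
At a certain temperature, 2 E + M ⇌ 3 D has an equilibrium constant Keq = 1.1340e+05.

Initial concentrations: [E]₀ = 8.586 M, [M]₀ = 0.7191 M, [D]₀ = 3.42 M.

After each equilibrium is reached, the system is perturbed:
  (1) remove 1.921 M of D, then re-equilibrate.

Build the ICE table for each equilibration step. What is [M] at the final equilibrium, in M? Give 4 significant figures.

[M]_eq = 8.4364e-06 M

Q₀ = 0.7546 vs Keq = 1.1340e+05 ⇒ Q<K, forward
Step 1:
                  E         M         D
  init        8.586    0.7191      3.42
  Δ          -1.438   -0.7191     2.157
  eq          7.148 2.9942e-05     5.577
  solve Keq expr → x = 0.7191; check Q = 1.1340e+05
Then remove 1.921 M of D.
Step 2:
                  E         M         D
  init        7.148 2.9942e-05     3.656
  Δ       -4.3012e-05 -2.1506e-05 6.4518e-05
  eq          7.148 8.4364e-06     3.656
  solve Keq expr → x = 2.1506e-05; check Q = 1.1340e+05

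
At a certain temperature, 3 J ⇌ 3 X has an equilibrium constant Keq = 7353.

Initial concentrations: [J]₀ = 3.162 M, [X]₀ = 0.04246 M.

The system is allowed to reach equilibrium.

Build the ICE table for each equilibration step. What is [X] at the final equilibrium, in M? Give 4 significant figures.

[X]_eq = 3.048 M

Q₀ = 2.4213e-06 vs Keq = 7353 ⇒ Q<K, forward
Step 1:
                   J          X
  init         3.162    0.04246
  Δ           -3.005      3.005
  eq          0.1567      3.048
  solve Keq expr → x = 1.002; check Q = 7353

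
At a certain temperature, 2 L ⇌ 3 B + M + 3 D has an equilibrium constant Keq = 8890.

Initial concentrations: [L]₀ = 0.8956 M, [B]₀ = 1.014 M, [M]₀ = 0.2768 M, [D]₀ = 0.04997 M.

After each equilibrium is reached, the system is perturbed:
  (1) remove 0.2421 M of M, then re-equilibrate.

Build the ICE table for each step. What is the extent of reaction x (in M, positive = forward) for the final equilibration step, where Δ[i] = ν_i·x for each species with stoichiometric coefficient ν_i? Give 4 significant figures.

x = 0.003972 M

Q₀ = 4.4893e-05 vs Keq = 8890 ⇒ Q<K, forward
Step 1:
                    L           B           M           D
  I            0.8956       1.014      0.2768     0.04997
  C           -0.8488       1.273      0.4244       1.273
  E           0.04676       2.287      0.7012       1.323
  solve Keq expr → x = 0.4244; check Q = 8890
Then remove 0.2421 M of M.
Step 2:
                    L           B           M           D
  I           0.04676       2.287      0.4591       1.323
  C         -0.007945     0.01192    0.003972     0.01192
  E           0.03882       2.299      0.4631       1.335
  solve Keq expr → x = 0.003972; check Q = 8890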